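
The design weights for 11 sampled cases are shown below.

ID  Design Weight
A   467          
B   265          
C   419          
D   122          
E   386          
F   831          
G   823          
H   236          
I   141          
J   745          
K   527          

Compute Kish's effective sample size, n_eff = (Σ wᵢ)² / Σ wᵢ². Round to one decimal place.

Σ wᵢ = 467 + 265 + 419 + 122 + 386 + 831 + 823 + 236 + 141 + 745 + 527 = 4962
Σ wᵢ² = 2903976
n_eff = 4962² / 2903976 = 24621444 / 2903976 = 8.4785287

8.5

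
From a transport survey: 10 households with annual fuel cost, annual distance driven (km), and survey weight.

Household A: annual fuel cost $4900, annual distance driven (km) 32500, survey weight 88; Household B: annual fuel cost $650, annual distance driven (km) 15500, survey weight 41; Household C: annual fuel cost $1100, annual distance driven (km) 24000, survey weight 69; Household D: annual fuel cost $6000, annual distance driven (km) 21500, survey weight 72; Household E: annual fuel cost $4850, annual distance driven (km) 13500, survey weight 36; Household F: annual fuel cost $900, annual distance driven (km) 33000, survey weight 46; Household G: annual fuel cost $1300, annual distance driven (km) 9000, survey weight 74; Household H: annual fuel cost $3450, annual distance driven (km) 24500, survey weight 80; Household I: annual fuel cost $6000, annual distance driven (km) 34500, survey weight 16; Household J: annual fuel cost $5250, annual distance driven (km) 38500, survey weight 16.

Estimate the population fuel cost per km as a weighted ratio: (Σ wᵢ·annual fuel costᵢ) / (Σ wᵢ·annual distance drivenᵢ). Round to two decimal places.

0.14

Σ wᵢ·y = 4900×88 + 650×41 + 1100×69 + 6000×72 + 4850×36 + 900×46 + 1300×74 + 3450×80 + 6000×16 + 5250×16
  = 431200 + 26650 + 75900 + 432000 + 174600 + 41400 + 96200 + 276000 + 96000 + 84000 = 1733950
Σ wᵢ·x = 12497500
Ratio = 1733950 / 12497500 = 0.13874375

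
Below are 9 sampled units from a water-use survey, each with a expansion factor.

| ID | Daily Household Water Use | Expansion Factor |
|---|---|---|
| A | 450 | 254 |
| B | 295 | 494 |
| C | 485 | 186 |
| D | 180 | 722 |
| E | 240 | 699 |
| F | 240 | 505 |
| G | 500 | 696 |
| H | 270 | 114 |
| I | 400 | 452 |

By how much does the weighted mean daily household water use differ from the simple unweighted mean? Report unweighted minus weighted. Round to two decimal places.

17.65

Unweighted sum = 450 + 295 + 485 + 180 + 240 + 240 + 500 + 270 + 400 = 3060
Unweighted mean = 3060 / 9 = 340
Weighted sum = 450×254 + 295×494 + 485×186 + 180×722 + 240×699 + 240×505 + 500×696 + 270×114 + 400×452
  = 114300 + 145730 + 90210 + 129960 + 167760 + 121200 + 348000 + 30780 + 180800 = 1328740
Sum of weights = 254 + 494 + 186 + 722 + 699 + 505 + 696 + 114 + 452 = 4122
Weighted mean = 1328740 / 4122 = 322.35323
Difference (unweighted minus weighted) = 17.646773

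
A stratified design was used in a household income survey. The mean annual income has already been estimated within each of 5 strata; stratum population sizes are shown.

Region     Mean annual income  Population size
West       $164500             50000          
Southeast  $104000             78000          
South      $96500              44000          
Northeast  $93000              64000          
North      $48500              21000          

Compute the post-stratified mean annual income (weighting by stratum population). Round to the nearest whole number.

107212

Σ Nₕ·x̄ₕ = 164500×50000 + 104000×78000 + 96500×44000 + 93000×64000 + 48500×21000
  = 8225000000 + 8112000000 + 4246000000 + 5952000000 + 1018500000 = 27553500000
Σ Nₕ = 50000 + 78000 + 44000 + 64000 + 21000 = 257000
Overall mean = 27553500000 / 257000 = 107212.06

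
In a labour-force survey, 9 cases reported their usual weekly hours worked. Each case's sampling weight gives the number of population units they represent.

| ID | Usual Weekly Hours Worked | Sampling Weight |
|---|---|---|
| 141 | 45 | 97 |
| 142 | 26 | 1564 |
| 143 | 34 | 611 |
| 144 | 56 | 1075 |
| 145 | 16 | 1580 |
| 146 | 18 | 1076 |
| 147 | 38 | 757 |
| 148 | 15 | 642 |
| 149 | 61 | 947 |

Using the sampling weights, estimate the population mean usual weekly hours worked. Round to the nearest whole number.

32

Weighted sum = 45×97 + 26×1564 + 34×611 + 56×1075 + 16×1580 + 18×1076 + 38×757 + 15×642 + 61×947
  = 4365 + 40664 + 20774 + 60200 + 25280 + 19368 + 28766 + 9630 + 57767 = 266814
Sum of weights = 97 + 1564 + 611 + 1075 + 1580 + 1076 + 757 + 642 + 947 = 8349
Weighted mean = 266814 / 8349 = 31.9576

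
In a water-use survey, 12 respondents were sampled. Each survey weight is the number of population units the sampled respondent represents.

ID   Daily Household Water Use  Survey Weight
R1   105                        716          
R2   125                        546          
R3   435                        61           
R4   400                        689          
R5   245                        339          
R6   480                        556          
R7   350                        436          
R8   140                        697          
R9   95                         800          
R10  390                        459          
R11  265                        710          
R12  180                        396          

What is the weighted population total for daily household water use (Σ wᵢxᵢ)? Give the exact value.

Weighted total = 105×716 + 125×546 + 435×61 + 400×689 + 245×339 + 480×556 + 350×436 + 140×697 + 95×800 + 390×459 + 265×710 + 180×396
  = 1560120

1560120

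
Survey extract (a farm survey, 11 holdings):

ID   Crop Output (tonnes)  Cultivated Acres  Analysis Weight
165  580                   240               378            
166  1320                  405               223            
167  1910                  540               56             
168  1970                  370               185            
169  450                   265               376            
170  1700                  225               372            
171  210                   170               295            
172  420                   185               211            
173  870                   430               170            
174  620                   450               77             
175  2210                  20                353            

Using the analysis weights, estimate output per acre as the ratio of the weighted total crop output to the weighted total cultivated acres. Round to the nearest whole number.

4

Σ wᵢ·y = 580×378 + 1320×223 + 1910×56 + 1970×185 + 450×376 + 1700×372 + 210×295 + 420×211 + 870×170 + 620×77 + 2210×353
  = 219240 + 294360 + 106960 + 364450 + 169200 + 632400 + 61950 + 88620 + 147900 + 47740 + 780130 = 2912950
Σ wᵢ·x = 667060
Ratio = 2912950 / 667060 = 4.3668486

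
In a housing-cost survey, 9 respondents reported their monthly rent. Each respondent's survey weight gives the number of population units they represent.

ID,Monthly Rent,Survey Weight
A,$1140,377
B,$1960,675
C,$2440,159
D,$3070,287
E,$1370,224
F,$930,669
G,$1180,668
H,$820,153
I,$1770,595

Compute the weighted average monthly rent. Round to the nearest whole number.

Weighted sum = 5917730
Sum of weights = 377 + 675 + 159 + 287 + 224 + 669 + 668 + 153 + 595 = 3807
Weighted mean = 5917730 / 3807 = 1554.4339

1554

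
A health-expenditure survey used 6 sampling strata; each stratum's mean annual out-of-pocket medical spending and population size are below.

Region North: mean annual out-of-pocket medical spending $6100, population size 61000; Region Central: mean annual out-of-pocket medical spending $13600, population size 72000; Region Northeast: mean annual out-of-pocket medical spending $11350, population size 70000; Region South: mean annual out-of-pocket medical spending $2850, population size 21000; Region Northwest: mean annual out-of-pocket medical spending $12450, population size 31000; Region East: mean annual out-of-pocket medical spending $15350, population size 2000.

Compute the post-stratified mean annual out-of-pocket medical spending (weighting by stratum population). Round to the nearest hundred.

10200

Σ Nₕ·x̄ₕ = 6100×61000 + 13600×72000 + 11350×70000 + 2850×21000 + 12450×31000 + 15350×2000
  = 2622300000
Σ Nₕ = 61000 + 72000 + 70000 + 21000 + 31000 + 2000 = 257000
Overall mean = 2622300000 / 257000 = 10203.502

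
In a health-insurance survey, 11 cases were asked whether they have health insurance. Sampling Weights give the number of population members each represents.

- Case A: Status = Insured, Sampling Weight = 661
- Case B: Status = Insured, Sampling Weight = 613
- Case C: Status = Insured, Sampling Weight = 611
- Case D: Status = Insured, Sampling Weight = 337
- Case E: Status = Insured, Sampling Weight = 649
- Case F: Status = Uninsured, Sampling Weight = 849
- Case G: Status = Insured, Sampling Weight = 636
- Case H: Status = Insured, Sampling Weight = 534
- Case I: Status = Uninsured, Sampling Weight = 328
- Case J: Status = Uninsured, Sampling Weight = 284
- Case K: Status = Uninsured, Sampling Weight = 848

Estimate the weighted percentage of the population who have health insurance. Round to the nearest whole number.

64

Sum of weights for 'Insured' = 661 + 613 + 611 + 337 + 649 + 636 + 534 = 4041
Total weight = 661 + 613 + 611 + 337 + 649 + 849 + 636 + 534 + 328 + 284 + 848 = 6350
Weighted proportion = 4041 / 6350 = 0.63637795 → 63.637795%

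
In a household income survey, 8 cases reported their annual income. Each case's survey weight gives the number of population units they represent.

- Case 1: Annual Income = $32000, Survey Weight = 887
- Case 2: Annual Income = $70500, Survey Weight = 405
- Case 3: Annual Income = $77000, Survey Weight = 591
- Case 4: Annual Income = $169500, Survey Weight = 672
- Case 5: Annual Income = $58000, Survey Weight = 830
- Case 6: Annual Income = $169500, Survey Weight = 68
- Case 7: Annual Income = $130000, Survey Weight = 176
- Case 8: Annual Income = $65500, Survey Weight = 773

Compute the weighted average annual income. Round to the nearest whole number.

79401

Weighted sum = 32000×887 + 70500×405 + 77000×591 + 169500×672 + 58000×830 + 169500×68 + 130000×176 + 65500×773
  = 349525000
Sum of weights = 887 + 405 + 591 + 672 + 830 + 68 + 176 + 773 = 4402
Weighted mean = 349525000 / 4402 = 79401.408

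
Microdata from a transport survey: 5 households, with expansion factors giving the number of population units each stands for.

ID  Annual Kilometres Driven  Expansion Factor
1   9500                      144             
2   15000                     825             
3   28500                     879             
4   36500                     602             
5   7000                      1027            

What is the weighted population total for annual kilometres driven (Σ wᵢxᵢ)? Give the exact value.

Weighted total = 9500×144 + 15000×825 + 28500×879 + 36500×602 + 7000×1027
  = 1368000 + 12375000 + 25051500 + 21973000 + 7189000 = 67956500

67956500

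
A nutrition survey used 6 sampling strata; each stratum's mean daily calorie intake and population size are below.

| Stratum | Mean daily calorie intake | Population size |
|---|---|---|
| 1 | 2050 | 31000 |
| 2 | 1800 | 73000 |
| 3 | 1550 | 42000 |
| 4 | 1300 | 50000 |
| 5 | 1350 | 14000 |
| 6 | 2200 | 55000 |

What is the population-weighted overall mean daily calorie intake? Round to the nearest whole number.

1755

Σ Nₕ·x̄ₕ = 464950000
Σ Nₕ = 31000 + 73000 + 42000 + 50000 + 14000 + 55000 = 265000
Overall mean = 464950000 / 265000 = 1754.5283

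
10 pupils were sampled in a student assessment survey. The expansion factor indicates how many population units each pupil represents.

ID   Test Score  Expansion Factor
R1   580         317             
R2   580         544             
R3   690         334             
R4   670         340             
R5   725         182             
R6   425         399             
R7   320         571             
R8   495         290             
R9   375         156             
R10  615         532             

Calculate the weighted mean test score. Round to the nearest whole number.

Weighted sum = 580×317 + 580×544 + 690×334 + 670×340 + 725×182 + 425×399 + 320×571 + 495×290 + 375×156 + 615×532
  = 183860 + 315520 + 230460 + 227800 + 131950 + 169575 + 182720 + 143550 + 58500 + 327180 = 1971115
Sum of weights = 3665
Weighted mean = 1971115 / 3665 = 537.82128

538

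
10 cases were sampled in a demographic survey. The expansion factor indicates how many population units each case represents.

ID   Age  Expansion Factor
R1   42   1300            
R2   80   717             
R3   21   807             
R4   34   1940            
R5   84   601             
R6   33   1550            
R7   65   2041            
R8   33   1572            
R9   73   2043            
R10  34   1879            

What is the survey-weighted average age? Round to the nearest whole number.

48

Weighted sum = 42×1300 + 80×717 + 21×807 + 34×1940 + 84×601 + 33×1550 + 65×2041 + 33×1572 + 73×2043 + 34×1879
  = 694067
Sum of weights = 1300 + 717 + 807 + 1940 + 601 + 1550 + 2041 + 1572 + 2043 + 1879 = 14450
Weighted mean = 694067 / 14450 = 48.032318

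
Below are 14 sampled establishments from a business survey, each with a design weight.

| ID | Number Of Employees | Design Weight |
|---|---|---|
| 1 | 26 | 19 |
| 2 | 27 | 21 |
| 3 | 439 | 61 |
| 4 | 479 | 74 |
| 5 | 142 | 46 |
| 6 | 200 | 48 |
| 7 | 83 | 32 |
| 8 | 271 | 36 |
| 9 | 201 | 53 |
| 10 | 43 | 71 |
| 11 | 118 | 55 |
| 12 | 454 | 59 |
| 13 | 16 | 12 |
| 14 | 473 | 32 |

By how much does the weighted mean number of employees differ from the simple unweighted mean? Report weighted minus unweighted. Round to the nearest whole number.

Unweighted sum = 2972
Unweighted mean = 2972 / 14 = 212.28571
Weighted sum = 154140
Sum of weights = 619
Weighted mean = 154140 / 619 = 249.01454
Difference (weighted minus unweighted) = 36.728825

37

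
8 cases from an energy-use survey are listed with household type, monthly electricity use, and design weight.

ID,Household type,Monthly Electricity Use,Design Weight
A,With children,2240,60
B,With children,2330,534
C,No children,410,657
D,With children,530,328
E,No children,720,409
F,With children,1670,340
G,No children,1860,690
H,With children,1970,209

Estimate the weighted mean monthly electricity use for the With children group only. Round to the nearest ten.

With children rows: A, B, D, F, H
Weighted sum = 2240×60 + 2330×534 + 530×328 + 1670×340 + 1970×209
  = 134400 + 1244220 + 173840 + 567800 + 411730 = 2531990
Sum of weights = 60 + 534 + 328 + 340 + 209 = 1471
Weighted mean = 2531990 / 1471 = 1721.2712

1720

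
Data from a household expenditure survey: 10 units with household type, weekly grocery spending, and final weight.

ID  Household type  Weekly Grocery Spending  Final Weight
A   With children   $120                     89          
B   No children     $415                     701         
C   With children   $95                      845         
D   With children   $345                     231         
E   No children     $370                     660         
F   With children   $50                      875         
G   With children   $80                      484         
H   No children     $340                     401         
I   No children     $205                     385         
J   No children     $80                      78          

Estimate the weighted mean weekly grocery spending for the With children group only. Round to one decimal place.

100.3

With children rows: A, C, D, F, G
Weighted sum = 120×89 + 95×845 + 345×231 + 50×875 + 80×484
  = 253120
Sum of weights = 89 + 845 + 231 + 875 + 484 = 2524
Weighted mean = 253120 / 2524 = 100.28526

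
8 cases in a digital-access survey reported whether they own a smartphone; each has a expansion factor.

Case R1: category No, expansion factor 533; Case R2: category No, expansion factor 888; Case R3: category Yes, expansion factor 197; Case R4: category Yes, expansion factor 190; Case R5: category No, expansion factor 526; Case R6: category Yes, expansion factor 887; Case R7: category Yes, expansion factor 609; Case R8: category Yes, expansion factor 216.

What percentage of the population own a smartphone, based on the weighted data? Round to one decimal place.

51.9

Sum of weights for 'Yes' = 197 + 190 + 887 + 609 + 216 = 2099
Total weight = 533 + 888 + 197 + 190 + 526 + 887 + 609 + 216 = 4046
Weighted proportion = 2099 / 4046 = 0.51878398 → 51.878398%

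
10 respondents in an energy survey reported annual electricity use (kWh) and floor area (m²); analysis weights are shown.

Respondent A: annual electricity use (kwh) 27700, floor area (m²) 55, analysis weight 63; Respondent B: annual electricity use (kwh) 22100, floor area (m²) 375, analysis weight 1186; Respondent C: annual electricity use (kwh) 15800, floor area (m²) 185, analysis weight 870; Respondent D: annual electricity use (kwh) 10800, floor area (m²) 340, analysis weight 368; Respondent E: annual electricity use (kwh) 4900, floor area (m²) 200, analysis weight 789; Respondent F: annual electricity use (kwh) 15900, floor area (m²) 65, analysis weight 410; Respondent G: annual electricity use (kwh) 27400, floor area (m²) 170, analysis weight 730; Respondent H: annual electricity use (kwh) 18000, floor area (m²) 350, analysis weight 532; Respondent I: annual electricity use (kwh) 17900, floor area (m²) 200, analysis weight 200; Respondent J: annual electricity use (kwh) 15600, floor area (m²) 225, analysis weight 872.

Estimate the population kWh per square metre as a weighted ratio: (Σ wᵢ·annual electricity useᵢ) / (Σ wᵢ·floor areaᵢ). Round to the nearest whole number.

Σ wᵢ·y = 27700×63 + 22100×1186 + 15800×870 + 10800×368 + 4900×789 + 15900×410 + 27400×730 + 18000×532 + 17900×200 + 15600×872
  = 102822400
Σ wᵢ·x = 55×63 + 375×1186 + 185×870 + 340×368 + 200×789 + 65×410 + 170×730 + 350×532 + 200×200 + 225×872
  = 3465 + 444750 + 160950 + 125120 + 157800 + 26650 + 124100 + 186200 + 40000 + 196200 = 1465235
Ratio = 102822400 / 1465235 = 70.174682

70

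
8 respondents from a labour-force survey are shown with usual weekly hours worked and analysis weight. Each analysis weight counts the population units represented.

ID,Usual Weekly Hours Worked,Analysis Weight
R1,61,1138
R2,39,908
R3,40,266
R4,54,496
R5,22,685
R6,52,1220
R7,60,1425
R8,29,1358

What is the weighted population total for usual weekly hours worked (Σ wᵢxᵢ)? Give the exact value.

345646

Weighted total = 61×1138 + 39×908 + 40×266 + 54×496 + 22×685 + 52×1220 + 60×1425 + 29×1358
  = 69418 + 35412 + 10640 + 26784 + 15070 + 63440 + 85500 + 39382 = 345646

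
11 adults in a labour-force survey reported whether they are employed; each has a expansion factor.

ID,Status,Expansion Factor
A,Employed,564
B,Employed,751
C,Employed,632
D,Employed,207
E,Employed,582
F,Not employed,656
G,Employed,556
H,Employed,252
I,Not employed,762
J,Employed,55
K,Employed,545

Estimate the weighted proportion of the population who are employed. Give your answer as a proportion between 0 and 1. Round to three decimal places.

0.745

Sum of weights for 'Employed' = 564 + 751 + 632 + 207 + 582 + 556 + 252 + 55 + 545 = 4144
Total weight = 564 + 751 + 632 + 207 + 582 + 656 + 556 + 252 + 762 + 55 + 545 = 5562
Weighted proportion = 4144 / 5562 = 0.74505574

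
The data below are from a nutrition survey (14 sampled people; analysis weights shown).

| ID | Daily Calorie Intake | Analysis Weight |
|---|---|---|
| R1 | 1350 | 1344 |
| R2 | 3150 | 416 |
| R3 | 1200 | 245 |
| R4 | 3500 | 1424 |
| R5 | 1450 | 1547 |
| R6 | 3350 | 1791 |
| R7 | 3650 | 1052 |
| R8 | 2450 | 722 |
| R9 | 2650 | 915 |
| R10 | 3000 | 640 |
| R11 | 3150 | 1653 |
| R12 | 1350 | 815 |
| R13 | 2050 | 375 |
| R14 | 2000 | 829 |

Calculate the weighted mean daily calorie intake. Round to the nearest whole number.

Weighted sum = 35333200
Sum of weights = 13768
Weighted mean = 35333200 / 13768 = 2566.3277

2566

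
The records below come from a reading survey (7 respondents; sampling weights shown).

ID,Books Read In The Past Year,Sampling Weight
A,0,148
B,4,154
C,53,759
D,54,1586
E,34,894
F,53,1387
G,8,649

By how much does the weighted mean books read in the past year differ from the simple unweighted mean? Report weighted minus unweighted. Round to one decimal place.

Unweighted sum = 206
Unweighted mean = 206 / 7 = 29.428571
Weighted sum = 0×148 + 4×154 + 53×759 + 54×1586 + 34×894 + 53×1387 + 8×649
  = 235586
Sum of weights = 5577
Weighted mean = 235586 / 5577 = 42.242424
Difference (weighted minus unweighted) = 12.813853

12.8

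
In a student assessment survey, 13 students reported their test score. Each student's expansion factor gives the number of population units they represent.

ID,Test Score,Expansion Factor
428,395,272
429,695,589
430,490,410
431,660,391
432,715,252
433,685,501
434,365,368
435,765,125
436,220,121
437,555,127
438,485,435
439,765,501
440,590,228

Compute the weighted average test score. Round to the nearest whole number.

591

Weighted sum = 2554930
Sum of weights = 4320
Weighted mean = 2554930 / 4320 = 591.41898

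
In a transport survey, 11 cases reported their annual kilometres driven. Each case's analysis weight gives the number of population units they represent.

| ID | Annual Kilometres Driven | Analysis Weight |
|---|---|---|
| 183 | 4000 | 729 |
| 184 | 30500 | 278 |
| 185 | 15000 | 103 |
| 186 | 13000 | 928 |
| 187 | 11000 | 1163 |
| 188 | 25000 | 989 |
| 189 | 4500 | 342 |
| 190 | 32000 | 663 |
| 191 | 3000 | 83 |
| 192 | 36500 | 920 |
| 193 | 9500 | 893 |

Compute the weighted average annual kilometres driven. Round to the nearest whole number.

17993

Weighted sum = 4000×729 + 30500×278 + 15000×103 + 13000×928 + 11000×1163 + 25000×989 + 4500×342 + 32000×663 + 3000×83 + 36500×920 + 9500×893
  = 2916000 + 8479000 + 1545000 + 12064000 + 12793000 + 24725000 + 1539000 + 21216000 + 249000 + 33580000 + 8483500 = 127589500
Sum of weights = 729 + 278 + 103 + 928 + 1163 + 989 + 342 + 663 + 83 + 920 + 893 = 7091
Weighted mean = 127589500 / 7091 = 17993.16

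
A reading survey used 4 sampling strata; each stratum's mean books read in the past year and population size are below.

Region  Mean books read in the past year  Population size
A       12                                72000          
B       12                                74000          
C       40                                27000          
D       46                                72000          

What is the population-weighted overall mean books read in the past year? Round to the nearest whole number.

Σ Nₕ·x̄ₕ = 6144000
Σ Nₕ = 72000 + 74000 + 27000 + 72000 = 245000
Overall mean = 6144000 / 245000 = 25.077551

25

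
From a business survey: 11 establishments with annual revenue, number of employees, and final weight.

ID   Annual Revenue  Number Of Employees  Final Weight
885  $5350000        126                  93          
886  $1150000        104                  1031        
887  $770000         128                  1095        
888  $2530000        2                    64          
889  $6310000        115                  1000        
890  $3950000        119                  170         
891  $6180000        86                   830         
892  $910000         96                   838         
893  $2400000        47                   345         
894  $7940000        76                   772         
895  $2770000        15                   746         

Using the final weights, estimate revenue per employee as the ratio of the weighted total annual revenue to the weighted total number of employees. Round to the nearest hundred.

38900

Σ wᵢ·y = 5350000×93 + 1150000×1031 + 770000×1095 + 2530000×64 + 6310000×1000 + 3950000×170 + 6180000×830 + 910000×838 + 2400000×345 + 7940000×772 + 2770000×746
  = 24585850000
Σ wᵢ·x = 126×93 + 104×1031 + 128×1095 + 2×64 + 115×1000 + 119×170 + 86×830 + 96×838 + 47×345 + 76×772 + 15×746
  = 632365
Ratio = 24585850000 / 632365 = 38879.207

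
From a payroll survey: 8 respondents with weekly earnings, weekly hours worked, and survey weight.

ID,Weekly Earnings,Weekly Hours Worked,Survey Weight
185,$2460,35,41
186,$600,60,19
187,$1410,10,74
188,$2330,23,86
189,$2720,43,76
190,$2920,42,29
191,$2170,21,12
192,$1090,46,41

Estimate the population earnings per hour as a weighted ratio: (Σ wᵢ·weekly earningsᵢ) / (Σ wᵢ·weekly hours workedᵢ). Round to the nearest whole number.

65

Σ wᵢ·y = 2460×41 + 600×19 + 1410×74 + 2330×86 + 2720×76 + 2920×29 + 2170×12 + 1090×41
  = 100860 + 11400 + 104340 + 200380 + 206720 + 84680 + 26040 + 44690 = 779110
Σ wᵢ·x = 35×41 + 60×19 + 10×74 + 23×86 + 43×76 + 42×29 + 21×12 + 46×41
  = 1435 + 1140 + 740 + 1978 + 3268 + 1218 + 252 + 1886 = 11917
Ratio = 779110 / 11917 = 65.378031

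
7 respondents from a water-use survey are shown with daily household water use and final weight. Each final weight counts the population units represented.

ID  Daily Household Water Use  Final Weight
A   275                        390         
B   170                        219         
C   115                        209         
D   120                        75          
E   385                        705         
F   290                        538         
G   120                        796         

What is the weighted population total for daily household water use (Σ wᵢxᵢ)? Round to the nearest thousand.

700000

Weighted total = 275×390 + 170×219 + 115×209 + 120×75 + 385×705 + 290×538 + 120×796
  = 107250 + 37230 + 24035 + 9000 + 271425 + 156020 + 95520 = 700480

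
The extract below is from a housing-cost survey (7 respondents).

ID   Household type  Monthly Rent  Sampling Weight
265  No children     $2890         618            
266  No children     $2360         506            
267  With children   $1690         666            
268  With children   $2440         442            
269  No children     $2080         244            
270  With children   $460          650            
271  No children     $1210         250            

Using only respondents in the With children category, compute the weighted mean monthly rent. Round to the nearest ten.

1420

With children rows: 267, 268, 270
Weighted sum = 2503020
Sum of weights = 1758
Weighted mean = 2503020 / 1758 = 1423.7884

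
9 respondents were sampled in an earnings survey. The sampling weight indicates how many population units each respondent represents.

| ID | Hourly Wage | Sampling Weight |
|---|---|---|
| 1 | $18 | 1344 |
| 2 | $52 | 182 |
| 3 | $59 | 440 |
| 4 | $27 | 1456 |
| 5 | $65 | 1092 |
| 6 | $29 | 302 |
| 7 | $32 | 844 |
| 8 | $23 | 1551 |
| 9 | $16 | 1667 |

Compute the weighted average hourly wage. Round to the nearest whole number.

Weighted sum = 268019
Sum of weights = 8878
Weighted mean = 268019 / 8878 = 30.189119

30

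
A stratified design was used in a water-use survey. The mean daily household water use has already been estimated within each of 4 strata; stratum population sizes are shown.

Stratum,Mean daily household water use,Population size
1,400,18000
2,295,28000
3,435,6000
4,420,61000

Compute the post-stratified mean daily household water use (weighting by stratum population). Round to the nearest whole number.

Σ Nₕ·x̄ₕ = 400×18000 + 295×28000 + 435×6000 + 420×61000
  = 7200000 + 8260000 + 2610000 + 25620000 = 43690000
Σ Nₕ = 18000 + 28000 + 6000 + 61000 = 113000
Overall mean = 43690000 / 113000 = 386.63717

387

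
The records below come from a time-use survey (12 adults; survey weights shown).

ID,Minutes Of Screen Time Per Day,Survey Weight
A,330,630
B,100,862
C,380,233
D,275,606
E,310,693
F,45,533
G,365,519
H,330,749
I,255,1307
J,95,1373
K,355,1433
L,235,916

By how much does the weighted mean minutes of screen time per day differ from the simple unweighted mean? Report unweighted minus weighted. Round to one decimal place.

11.4

Unweighted sum = 330 + 100 + 380 + 275 + 310 + 45 + 365 + 330 + 255 + 95 + 355 + 235 = 3075
Unweighted mean = 3075 / 12 = 256.25
Weighted sum = 330×630 + 100×862 + 380×233 + 275×606 + 310×693 + 45×533 + 365×519 + 330×749 + 255×1307 + 95×1373 + 355×1433 + 235×916
  = 207900 + 86200 + 88540 + 166650 + 214830 + 23985 + 189435 + 247170 + 333285 + 130435 + 508715 + 215260 = 2412405
Sum of weights = 630 + 862 + 233 + 606 + 693 + 533 + 519 + 749 + 1307 + 1373 + 1433 + 916 = 9854
Weighted mean = 2412405 / 9854 = 244.8148
Difference (unweighted minus weighted) = 11.435204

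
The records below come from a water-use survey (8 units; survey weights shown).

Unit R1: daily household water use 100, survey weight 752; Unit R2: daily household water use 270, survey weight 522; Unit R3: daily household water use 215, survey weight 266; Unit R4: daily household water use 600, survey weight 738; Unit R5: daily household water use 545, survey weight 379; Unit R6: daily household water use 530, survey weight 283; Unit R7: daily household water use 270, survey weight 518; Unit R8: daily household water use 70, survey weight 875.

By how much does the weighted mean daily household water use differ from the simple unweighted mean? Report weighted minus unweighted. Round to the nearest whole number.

-31

Unweighted sum = 100 + 270 + 215 + 600 + 545 + 530 + 270 + 70 = 2600
Unweighted mean = 2600 / 8 = 325
Weighted sum = 1273785
Sum of weights = 752 + 522 + 266 + 738 + 379 + 283 + 518 + 875 = 4333
Weighted mean = 1273785 / 4333 = 293.973
Difference (weighted minus unweighted) = -31.027002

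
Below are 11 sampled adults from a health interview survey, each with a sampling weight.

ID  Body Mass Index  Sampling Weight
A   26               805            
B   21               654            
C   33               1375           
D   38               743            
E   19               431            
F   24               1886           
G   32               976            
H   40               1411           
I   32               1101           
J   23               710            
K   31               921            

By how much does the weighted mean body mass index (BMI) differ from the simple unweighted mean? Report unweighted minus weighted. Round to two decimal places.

-0.92

Unweighted sum = 26 + 21 + 33 + 38 + 19 + 24 + 32 + 40 + 32 + 23 + 31 = 319
Unweighted mean = 319 / 11 = 29
Weighted sum = 329511
Sum of weights = 805 + 654 + 1375 + 743 + 431 + 1886 + 976 + 1411 + 1101 + 710 + 921 = 11013
Weighted mean = 329511 / 11013 = 29.920185
Difference (unweighted minus weighted) = -0.92018524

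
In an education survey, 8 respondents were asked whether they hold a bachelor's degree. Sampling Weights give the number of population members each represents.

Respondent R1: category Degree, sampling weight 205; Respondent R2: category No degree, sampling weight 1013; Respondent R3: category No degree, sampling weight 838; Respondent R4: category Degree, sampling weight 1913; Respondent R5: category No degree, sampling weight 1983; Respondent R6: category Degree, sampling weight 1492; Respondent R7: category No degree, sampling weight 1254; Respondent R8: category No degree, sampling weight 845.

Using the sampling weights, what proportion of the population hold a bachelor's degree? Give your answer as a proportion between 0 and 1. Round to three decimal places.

0.378

Sum of weights for 'Degree' = 205 + 1913 + 1492 = 3610
Total weight = 205 + 1013 + 838 + 1913 + 1983 + 1492 + 1254 + 845 = 9543
Weighted proportion = 3610 / 9543 = 0.37828775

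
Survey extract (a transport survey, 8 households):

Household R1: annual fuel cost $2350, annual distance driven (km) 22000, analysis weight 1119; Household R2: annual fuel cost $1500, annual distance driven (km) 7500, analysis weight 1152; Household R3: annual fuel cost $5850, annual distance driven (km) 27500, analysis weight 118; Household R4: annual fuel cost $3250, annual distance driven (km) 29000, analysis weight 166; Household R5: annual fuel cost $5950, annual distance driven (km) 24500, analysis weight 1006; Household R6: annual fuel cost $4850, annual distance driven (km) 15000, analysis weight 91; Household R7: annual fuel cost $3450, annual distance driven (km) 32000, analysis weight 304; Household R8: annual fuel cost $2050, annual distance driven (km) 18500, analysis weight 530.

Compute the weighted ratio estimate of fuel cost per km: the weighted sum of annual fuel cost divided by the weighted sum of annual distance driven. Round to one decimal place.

0.2

Σ wᵢ·y = 2350×1119 + 1500×1152 + 5850×118 + 3250×166 + 5950×1006 + 4850×91 + 3450×304 + 2050×530
  = 2629650 + 1728000 + 690300 + 539500 + 5985700 + 441350 + 1048800 + 1086500 = 14149800
Σ wᵢ·x = 22000×1119 + 7500×1152 + 27500×118 + 29000×166 + 24500×1006 + 15000×91 + 32000×304 + 18500×530
  = 86862000
Ratio = 14149800 / 86862000 = 0.16289977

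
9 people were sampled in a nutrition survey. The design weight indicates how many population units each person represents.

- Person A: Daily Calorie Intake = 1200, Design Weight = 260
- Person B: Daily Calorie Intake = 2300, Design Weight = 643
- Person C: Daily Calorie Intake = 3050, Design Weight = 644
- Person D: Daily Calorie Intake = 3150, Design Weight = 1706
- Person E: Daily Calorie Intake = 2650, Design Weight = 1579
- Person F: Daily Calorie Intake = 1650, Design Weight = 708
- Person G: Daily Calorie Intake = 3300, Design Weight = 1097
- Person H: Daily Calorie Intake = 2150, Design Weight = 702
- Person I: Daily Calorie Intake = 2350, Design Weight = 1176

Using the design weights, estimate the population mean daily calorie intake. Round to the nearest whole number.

2628

Weighted sum = 1200×260 + 2300×643 + 3050×644 + 3150×1706 + 2650×1579 + 1650×708 + 3300×1097 + 2150×702 + 2350×1176
  = 22374550
Sum of weights = 260 + 643 + 644 + 1706 + 1579 + 708 + 1097 + 702 + 1176 = 8515
Weighted mean = 22374550 / 8515 = 2627.6629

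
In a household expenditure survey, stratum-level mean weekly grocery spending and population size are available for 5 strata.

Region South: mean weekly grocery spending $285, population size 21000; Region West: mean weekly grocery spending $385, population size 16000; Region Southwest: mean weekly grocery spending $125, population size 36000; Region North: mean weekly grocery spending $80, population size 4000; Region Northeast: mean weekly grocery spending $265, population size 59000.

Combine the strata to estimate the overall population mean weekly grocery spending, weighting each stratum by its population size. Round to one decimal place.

Σ Nₕ·x̄ₕ = 285×21000 + 385×16000 + 125×36000 + 80×4000 + 265×59000
  = 5985000 + 6160000 + 4500000 + 320000 + 15635000 = 32600000
Σ Nₕ = 21000 + 16000 + 36000 + 4000 + 59000 = 136000
Overall mean = 32600000 / 136000 = 239.70588

239.7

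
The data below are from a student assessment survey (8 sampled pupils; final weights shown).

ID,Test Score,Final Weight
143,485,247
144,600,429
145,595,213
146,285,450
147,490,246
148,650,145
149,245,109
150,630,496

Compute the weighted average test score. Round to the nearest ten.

510

Weighted sum = 485×247 + 600×429 + 595×213 + 285×450 + 490×246 + 650×145 + 245×109 + 630×496
  = 119795 + 257400 + 126735 + 128250 + 120540 + 94250 + 26705 + 312480 = 1186155
Sum of weights = 247 + 429 + 213 + 450 + 246 + 145 + 109 + 496 = 2335
Weighted mean = 1186155 / 2335 = 507.98929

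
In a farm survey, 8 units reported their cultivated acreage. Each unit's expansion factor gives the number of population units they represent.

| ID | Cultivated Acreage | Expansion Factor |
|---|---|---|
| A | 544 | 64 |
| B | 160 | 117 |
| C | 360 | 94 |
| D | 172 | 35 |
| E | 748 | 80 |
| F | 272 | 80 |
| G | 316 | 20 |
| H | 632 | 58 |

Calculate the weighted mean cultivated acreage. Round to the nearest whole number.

Weighted sum = 544×64 + 160×117 + 360×94 + 172×35 + 748×80 + 272×80 + 316×20 + 632×58
  = 34816 + 18720 + 33840 + 6020 + 59840 + 21760 + 6320 + 36656 = 217972
Sum of weights = 64 + 117 + 94 + 35 + 80 + 80 + 20 + 58 = 548
Weighted mean = 217972 / 548 = 397.75912

398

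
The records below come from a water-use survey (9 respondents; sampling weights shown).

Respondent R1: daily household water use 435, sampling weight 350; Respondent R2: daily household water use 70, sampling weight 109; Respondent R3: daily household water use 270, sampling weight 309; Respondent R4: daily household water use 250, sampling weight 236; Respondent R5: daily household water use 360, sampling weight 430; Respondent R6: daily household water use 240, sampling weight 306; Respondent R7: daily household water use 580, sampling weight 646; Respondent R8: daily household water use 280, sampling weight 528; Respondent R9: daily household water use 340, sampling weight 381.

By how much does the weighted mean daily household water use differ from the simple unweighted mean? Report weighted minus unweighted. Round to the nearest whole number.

Unweighted sum = 435 + 70 + 270 + 250 + 360 + 240 + 580 + 280 + 340 = 2825
Unweighted mean = 2825 / 9 = 313.88889
Weighted sum = 435×350 + 70×109 + 270×309 + 250×236 + 360×430 + 240×306 + 580×646 + 280×528 + 340×381
  = 152250 + 7630 + 83430 + 59000 + 154800 + 73440 + 374680 + 147840 + 129540 = 1182610
Sum of weights = 3295
Weighted mean = 1182610 / 3295 = 358.91047
Difference (weighted minus unweighted) = 45.021582

45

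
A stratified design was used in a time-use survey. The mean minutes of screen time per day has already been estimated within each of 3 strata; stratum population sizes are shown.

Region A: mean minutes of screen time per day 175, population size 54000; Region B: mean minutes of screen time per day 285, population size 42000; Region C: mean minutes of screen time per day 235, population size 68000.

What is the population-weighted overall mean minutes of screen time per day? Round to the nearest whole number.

228

Σ Nₕ·x̄ₕ = 175×54000 + 285×42000 + 235×68000
  = 9450000 + 11970000 + 15980000 = 37400000
Σ Nₕ = 54000 + 42000 + 68000 = 164000
Overall mean = 37400000 / 164000 = 228.04878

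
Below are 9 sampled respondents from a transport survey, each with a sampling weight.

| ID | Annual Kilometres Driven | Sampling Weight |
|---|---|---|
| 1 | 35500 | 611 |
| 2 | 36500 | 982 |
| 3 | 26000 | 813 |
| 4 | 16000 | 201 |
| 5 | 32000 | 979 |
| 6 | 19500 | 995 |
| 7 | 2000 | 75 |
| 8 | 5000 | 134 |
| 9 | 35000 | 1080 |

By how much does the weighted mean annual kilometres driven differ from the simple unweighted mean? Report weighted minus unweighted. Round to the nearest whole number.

6116

Unweighted sum = 207500
Unweighted mean = 207500 / 9 = 23055.556
Weighted sum = 171238000
Sum of weights = 611 + 982 + 813 + 201 + 979 + 995 + 75 + 134 + 1080 = 5870
Weighted mean = 171238000 / 5870 = 29171.721
Difference (weighted minus unweighted) = 6116.1651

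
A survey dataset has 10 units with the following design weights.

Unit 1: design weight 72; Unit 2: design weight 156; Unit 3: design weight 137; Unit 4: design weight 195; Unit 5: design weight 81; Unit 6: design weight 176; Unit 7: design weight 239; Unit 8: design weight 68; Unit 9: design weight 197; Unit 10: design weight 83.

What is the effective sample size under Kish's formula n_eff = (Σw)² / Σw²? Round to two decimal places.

Σ wᵢ = 72 + 156 + 137 + 195 + 81 + 176 + 239 + 68 + 197 + 83 = 1404
Σ wᵢ² = 5184 + 24336 + 18769 + 38025 + 6561 + 30976 + 57121 + 4624 + 38809 + 6889 = 231294
n_eff = 1404² / 231294 = 1971216 / 231294 = 8.5225557

8.52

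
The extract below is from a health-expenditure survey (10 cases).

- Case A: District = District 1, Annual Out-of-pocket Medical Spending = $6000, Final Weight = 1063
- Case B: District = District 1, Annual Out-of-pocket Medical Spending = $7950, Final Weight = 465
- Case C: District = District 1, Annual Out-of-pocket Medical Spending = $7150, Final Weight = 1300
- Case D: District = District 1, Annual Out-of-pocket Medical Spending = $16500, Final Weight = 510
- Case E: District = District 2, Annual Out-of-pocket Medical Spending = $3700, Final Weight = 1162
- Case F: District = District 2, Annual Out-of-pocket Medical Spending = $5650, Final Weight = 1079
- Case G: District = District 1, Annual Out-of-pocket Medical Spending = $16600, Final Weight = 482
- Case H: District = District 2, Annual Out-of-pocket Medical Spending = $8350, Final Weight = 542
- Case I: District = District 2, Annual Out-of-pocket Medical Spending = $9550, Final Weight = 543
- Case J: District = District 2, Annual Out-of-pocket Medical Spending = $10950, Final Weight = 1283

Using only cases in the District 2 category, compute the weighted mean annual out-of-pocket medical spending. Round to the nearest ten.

7410

District 2 rows: E, F, H, I, J
Weighted sum = 34155950
Sum of weights = 1162 + 1079 + 542 + 543 + 1283 = 4609
Weighted mean = 34155950 / 4609 = 7410.7073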